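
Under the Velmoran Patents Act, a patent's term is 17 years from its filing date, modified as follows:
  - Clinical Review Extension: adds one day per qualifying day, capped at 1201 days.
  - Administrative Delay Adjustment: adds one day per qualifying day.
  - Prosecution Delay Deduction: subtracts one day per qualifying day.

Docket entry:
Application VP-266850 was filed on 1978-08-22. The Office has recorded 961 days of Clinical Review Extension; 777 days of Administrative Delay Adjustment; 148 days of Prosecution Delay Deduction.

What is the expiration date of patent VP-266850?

1999-12-29

Base term: filing date + 17 years → 22 August 1995.
Clinical Review Extension: 961 days (within the 1201-day cap) → +961 days → 9 April 1998.
Administrative Delay Adjustment: +777 days → 25 May 2000.
Prosecution Delay Deduction: −148 days → 29 December 1999.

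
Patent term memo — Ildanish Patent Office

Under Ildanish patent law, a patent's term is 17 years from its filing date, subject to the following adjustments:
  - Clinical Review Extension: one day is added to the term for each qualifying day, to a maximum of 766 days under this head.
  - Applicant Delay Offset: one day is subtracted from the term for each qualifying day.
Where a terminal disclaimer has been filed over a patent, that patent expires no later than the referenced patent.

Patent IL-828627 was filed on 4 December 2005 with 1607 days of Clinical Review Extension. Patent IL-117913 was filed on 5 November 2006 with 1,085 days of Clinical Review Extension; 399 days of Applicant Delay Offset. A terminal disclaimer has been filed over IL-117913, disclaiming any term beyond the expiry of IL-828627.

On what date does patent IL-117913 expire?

2024-11-06

Natural term of IL-117913:
  Base: filing + 17 years → 5 November 2023.
  Clinical Review Extension: 1085 days claimed exceeds the 766-day cap, so +766 days → 10 December 2025.
  Applicant Delay Offset: −399 days → 6 November 2024.
Expiry of referenced patent IL-828627:
  Base: filing + 17 years → 4 December 2022.
  Clinical Review Extension: 1607 days claimed exceeds the 766-day cap, so +766 days → 8 January 2025.
Terminal disclaimer: IL-117913 expires on the earlier of 6 November 2024 and 8 January 2025.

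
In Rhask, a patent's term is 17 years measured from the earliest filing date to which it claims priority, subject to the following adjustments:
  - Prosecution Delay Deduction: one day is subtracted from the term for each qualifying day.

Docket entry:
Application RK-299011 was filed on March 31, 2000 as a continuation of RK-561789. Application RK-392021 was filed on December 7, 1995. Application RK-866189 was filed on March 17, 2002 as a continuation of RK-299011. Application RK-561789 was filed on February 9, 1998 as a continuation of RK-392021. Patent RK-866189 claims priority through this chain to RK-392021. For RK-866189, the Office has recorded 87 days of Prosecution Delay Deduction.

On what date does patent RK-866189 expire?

September 11, 2012

Earliest priority filing: 7 December 1995.
Base term: 7 December 1995 + 17 years → 7 December 2012.
Prosecution Delay Deduction: −87 days → 11 September 2012.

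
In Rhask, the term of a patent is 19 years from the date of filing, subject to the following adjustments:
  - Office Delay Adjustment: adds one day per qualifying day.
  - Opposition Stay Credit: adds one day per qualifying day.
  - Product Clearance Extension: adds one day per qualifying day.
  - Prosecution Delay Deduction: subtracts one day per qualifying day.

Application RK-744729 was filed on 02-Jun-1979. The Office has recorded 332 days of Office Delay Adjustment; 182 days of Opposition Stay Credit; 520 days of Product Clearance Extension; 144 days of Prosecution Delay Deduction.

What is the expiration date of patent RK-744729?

Base term: filing date + 19 years → 2 June 1998.
Office Delay Adjustment: +332 days → 30 April 1999.
Opposition Stay Credit: +182 days → 29 October 1999.
Product Clearance Extension: +520 days → 1 April 2001.
Prosecution Delay Deduction: −144 days → 8 November 2000.

2000-11-08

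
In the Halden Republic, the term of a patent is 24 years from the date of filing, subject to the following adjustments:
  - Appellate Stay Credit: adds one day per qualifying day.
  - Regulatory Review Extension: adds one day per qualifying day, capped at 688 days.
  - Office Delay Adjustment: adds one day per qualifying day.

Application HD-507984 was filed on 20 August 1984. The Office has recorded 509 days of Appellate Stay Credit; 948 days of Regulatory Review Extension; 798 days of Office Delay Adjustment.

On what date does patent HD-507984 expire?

Base term: filing date + 24 years → 20 August 2008.
Appellate Stay Credit: +509 days → 11 January 2010.
Regulatory Review Extension: 948 days claimed exceeds the 688-day cap, so +688 days → 30 November 2011.
Office Delay Adjustment: +798 days → 5 February 2014.

February 5, 2014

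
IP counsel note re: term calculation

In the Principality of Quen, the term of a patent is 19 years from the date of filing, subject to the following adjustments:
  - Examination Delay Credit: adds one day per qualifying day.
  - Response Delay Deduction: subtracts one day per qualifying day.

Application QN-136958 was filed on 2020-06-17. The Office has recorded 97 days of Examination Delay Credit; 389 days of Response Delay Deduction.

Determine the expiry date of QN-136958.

2038-08-29

Base term: filing date + 19 years → 17 June 2039.
Examination Delay Credit: +97 days → 22 September 2039.
Response Delay Deduction: −389 days → 29 August 2038.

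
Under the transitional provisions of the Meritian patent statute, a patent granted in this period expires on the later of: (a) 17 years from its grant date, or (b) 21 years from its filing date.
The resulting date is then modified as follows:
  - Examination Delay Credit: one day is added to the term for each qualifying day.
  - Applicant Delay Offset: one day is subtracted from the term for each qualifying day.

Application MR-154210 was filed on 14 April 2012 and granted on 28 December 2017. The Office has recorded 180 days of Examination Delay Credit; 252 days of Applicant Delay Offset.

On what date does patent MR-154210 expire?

October 17, 2034

(a) grant + 17 years → 28 December 2034.
(b) filing + 21 years → 14 April 2033.
Later of the two: 28 December 2034.
Examination Delay Credit: +180 days → 26 June 2035.
Applicant Delay Offset: −252 days → 17 October 2034.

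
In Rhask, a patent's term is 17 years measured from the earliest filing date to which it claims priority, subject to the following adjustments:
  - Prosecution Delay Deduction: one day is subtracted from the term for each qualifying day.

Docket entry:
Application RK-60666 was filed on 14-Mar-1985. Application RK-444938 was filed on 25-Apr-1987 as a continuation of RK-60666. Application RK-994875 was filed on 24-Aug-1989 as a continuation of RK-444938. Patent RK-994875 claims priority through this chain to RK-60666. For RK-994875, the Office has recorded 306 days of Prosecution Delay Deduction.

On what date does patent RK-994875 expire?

May 12, 2001

Earliest priority filing: 14 March 1985.
Base term: 14 March 1985 + 17 years → 14 March 2002.
Prosecution Delay Deduction: −306 days → 12 May 2001.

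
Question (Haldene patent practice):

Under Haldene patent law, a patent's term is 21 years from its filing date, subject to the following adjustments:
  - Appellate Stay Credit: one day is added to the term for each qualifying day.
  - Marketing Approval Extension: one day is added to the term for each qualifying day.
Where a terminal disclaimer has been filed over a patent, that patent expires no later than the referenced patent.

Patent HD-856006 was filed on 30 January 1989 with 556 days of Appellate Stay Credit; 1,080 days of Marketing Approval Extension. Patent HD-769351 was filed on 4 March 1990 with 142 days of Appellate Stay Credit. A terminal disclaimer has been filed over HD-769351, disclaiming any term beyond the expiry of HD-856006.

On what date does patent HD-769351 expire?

Natural term of HD-769351:
  Base: filing + 21 years → 4 March 2011.
  Appellate Stay Credit: +142 days → 24 July 2011.
Expiry of referenced patent HD-856006:
  Base: filing + 21 years → 30 January 2010.
  Appellate Stay Credit: +556 days → 9 August 2011.
  Marketing Approval Extension: +1080 days → 24 July 2014.
Terminal disclaimer: HD-769351 expires on the earlier of 24 July 2011 and 24 July 2014.

July 24, 2011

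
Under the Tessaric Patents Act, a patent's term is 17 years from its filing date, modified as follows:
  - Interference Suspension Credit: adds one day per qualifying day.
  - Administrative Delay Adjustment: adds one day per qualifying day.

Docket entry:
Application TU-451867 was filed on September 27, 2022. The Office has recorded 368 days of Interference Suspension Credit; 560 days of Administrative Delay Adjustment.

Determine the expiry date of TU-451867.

Base term: filing date + 17 years → 27 September 2039.
Interference Suspension Credit: +368 days → 29 September 2040.
Administrative Delay Adjustment: +560 days → 12 April 2042.

2042-04-12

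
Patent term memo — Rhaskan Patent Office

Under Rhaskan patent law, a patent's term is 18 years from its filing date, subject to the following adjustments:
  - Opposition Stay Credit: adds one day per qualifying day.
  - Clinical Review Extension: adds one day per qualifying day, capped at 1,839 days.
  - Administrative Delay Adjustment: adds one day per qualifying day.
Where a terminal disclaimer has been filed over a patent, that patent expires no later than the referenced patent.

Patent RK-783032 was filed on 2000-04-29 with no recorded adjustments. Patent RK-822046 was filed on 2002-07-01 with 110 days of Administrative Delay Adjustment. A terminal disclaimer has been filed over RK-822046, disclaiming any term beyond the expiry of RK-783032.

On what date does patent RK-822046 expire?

Natural term of RK-822046:
  Base: filing + 18 years → 1 July 2020.
  Administrative Delay Adjustment: +110 days → 19 October 2020.
Expiry of referenced patent RK-783032:
  Base: filing + 18 years → 29 April 2018.
Terminal disclaimer: RK-822046 expires on the earlier of 19 October 2020 and 29 April 2018.

2018-04-29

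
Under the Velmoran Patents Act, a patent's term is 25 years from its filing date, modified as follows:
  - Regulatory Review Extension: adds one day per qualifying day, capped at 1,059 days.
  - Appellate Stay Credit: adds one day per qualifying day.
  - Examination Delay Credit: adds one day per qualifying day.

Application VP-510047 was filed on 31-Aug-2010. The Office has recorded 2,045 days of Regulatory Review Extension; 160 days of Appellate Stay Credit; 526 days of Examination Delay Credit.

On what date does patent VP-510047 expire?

Base term: filing date + 25 years → 31 August 2035.
Regulatory Review Extension: 2045 days claimed exceeds the 1059-day cap, so +1059 days → 25 July 2038.
Appellate Stay Credit: +160 days → 1 January 2039.
Examination Delay Credit: +526 days → 10 June 2040.

2040-06-10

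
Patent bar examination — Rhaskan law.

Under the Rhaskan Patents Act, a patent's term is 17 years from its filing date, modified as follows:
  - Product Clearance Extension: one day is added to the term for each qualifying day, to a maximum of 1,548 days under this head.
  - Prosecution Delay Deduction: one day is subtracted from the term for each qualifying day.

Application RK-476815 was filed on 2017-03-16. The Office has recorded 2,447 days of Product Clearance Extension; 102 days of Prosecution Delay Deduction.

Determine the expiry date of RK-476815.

March 1, 2038

Base term: filing date + 17 years → 16 March 2034.
Product Clearance Extension: 2447 days claimed exceeds the 1548-day cap, so +1548 days → 11 June 2038.
Prosecution Delay Deduction: −102 days → 1 March 2038.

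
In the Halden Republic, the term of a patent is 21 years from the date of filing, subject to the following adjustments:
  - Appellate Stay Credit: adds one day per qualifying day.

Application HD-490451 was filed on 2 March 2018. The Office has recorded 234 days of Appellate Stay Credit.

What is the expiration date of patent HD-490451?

Base term: filing date + 21 years → 2 March 2039.
Appellate Stay Credit: +234 days → 22 October 2039.

October 22, 2039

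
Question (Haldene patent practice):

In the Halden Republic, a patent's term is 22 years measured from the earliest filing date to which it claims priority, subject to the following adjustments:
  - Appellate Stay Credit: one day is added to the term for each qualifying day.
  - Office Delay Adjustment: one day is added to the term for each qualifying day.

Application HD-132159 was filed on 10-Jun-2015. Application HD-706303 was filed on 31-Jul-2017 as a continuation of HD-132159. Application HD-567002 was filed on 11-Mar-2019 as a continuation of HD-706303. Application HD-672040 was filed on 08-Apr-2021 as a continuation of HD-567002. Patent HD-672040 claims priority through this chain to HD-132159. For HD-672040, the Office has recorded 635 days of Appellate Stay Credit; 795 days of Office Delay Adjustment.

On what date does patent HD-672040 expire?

Earliest priority filing: 10 June 2015.
Base term: 10 June 2015 + 22 years → 10 June 2037.
Appellate Stay Credit: +635 days → 7 March 2039.
Office Delay Adjustment: +795 days → 10 May 2041.

2041-05-10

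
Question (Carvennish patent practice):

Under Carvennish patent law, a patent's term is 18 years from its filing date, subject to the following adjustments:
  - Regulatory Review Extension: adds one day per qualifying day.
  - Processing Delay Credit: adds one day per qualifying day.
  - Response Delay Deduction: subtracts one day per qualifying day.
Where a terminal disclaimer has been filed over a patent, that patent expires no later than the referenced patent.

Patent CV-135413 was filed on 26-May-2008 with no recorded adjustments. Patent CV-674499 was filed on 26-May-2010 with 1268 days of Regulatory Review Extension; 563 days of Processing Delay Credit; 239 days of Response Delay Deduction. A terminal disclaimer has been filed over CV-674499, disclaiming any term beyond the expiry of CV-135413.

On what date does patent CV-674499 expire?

2026-05-26

Natural term of CV-674499:
  Base: filing + 18 years → 26 May 2028.
  Regulatory Review Extension: +1268 days → 15 November 2031.
  Processing Delay Credit: +563 days → 31 May 2033.
  Response Delay Deduction: −239 days → 4 October 2032.
Expiry of referenced patent CV-135413:
  Base: filing + 18 years → 26 May 2026.
Terminal disclaimer: CV-674499 expires on the earlier of 4 October 2032 and 26 May 2026.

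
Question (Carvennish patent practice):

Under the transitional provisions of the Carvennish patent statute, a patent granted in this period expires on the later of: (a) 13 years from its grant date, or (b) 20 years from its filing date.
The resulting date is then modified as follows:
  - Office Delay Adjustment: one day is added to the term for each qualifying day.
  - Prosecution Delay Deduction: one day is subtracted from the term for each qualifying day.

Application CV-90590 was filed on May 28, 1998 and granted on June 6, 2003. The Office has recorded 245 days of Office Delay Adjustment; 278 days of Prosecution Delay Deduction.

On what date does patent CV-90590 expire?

(a) grant + 13 years → 6 June 2016.
(b) filing + 20 years → 28 May 2018.
Later of the two: 28 May 2018.
Office Delay Adjustment: +245 days → 28 January 2019.
Prosecution Delay Deduction: −278 days → 25 April 2018.

2018-04-25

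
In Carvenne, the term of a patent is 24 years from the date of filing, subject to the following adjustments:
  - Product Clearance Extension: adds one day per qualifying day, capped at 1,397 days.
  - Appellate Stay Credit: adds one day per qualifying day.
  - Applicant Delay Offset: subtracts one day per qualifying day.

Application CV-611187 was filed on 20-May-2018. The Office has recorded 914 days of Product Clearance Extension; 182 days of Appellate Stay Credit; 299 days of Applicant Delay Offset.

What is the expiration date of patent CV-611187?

Base term: filing date + 24 years → 20 May 2042.
Product Clearance Extension: 914 days (within the 1397-day cap) → +914 days → 19 November 2044.
Appellate Stay Credit: +182 days → 20 May 2045.
Applicant Delay Offset: −299 days → 25 July 2044.

July 25, 2044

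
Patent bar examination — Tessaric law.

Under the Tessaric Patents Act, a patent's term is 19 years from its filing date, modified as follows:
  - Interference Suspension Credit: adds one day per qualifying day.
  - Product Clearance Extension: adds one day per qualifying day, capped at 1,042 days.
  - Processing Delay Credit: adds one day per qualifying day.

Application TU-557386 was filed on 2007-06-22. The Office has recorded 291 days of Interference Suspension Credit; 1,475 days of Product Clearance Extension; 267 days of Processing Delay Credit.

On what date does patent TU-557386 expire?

November 8, 2030

Base term: filing date + 19 years → 22 June 2026.
Interference Suspension Credit: +291 days → 9 April 2027.
Product Clearance Extension: 1475 days claimed exceeds the 1042-day cap, so +1042 days → 14 February 2030.
Processing Delay Credit: +267 days → 8 November 2030.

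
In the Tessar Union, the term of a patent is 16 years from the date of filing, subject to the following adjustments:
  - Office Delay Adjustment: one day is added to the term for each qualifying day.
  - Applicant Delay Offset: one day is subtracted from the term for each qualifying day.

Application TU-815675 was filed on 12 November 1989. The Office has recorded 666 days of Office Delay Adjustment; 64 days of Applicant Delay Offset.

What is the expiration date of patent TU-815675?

Base term: filing date + 16 years → 12 November 2005.
Office Delay Adjustment: +666 days → 9 September 2007.
Applicant Delay Offset: −64 days → 7 July 2007.

July 7, 2007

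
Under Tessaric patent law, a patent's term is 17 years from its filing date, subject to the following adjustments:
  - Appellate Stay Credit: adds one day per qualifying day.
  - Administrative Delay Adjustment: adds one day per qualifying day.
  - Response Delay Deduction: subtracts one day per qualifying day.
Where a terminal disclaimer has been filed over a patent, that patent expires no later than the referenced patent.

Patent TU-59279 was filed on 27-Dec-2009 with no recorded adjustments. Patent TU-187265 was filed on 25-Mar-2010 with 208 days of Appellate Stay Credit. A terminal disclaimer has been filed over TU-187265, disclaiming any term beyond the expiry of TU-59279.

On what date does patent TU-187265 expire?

Natural term of TU-187265:
  Base: filing + 17 years → 25 March 2027.
  Appellate Stay Credit: +208 days → 19 October 2027.
Expiry of referenced patent TU-59279:
  Base: filing + 17 years → 27 December 2026.
Terminal disclaimer: TU-187265 expires on the earlier of 19 October 2027 and 27 December 2026.

December 27, 2026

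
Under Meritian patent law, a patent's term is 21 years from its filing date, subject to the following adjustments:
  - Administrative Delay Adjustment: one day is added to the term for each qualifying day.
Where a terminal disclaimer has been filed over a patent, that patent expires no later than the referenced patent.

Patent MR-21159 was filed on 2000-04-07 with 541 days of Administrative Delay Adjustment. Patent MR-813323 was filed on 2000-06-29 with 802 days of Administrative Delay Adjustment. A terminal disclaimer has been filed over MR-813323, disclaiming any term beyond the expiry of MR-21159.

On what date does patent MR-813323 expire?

September 30, 2022

Natural term of MR-813323:
  Base: filing + 21 years → 29 June 2021.
  Administrative Delay Adjustment: +802 days → 9 September 2023.
Expiry of referenced patent MR-21159:
  Base: filing + 21 years → 7 April 2021.
  Administrative Delay Adjustment: +541 days → 30 September 2022.
Terminal disclaimer: MR-813323 expires on the earlier of 9 September 2023 and 30 September 2022.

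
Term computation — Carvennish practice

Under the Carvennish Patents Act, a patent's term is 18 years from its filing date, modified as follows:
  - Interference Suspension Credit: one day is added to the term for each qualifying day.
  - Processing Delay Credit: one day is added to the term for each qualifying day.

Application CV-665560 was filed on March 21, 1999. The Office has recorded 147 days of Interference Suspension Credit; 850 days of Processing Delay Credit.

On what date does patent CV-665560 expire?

2019-12-13

Base term: filing date + 18 years → 21 March 2017.
Interference Suspension Credit: +147 days → 15 August 2017.
Processing Delay Credit: +850 days → 13 December 2019.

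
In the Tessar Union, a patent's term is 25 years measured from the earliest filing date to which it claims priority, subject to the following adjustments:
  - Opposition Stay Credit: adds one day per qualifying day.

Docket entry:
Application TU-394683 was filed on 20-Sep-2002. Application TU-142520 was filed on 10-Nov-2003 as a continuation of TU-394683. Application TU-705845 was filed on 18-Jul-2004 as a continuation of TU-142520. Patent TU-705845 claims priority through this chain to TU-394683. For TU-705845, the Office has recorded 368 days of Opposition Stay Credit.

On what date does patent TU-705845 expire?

September 22, 2028

Earliest priority filing: 20 September 2002.
Base term: 20 September 2002 + 25 years → 20 September 2027.
Opposition Stay Credit: +368 days → 22 September 2028.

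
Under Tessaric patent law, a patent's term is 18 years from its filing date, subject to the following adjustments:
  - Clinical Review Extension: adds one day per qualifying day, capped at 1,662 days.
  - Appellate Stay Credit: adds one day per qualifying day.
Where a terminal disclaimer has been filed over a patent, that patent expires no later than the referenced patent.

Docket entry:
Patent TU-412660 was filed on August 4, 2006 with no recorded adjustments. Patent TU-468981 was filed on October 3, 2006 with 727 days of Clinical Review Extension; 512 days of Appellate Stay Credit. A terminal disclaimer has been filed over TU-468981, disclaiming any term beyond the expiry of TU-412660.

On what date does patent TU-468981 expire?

August 4, 2024

Natural term of TU-468981:
  Base: filing + 18 years → 3 October 2024.
  Clinical Review Extension: 727 days (within the 1662-day cap) → +727 days → 30 September 2026.
  Appellate Stay Credit: +512 days → 24 February 2028.
Expiry of referenced patent TU-412660:
  Base: filing + 18 years → 4 August 2024.
Terminal disclaimer: TU-468981 expires on the earlier of 24 February 2028 and 4 August 2024.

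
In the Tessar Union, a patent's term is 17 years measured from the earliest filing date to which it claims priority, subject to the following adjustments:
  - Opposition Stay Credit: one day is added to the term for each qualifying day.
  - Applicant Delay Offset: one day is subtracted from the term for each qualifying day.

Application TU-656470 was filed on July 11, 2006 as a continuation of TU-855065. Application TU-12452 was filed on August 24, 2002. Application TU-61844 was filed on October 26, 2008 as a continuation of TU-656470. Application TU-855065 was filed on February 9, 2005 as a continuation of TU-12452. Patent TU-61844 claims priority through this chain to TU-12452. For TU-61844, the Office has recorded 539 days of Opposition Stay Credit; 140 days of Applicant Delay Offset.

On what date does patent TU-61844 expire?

Earliest priority filing: 24 August 2002.
Base term: 24 August 2002 + 17 years → 24 August 2019.
Opposition Stay Credit: +539 days → 13 February 2021.
Applicant Delay Offset: −140 days → 26 September 2020.

September 26, 2020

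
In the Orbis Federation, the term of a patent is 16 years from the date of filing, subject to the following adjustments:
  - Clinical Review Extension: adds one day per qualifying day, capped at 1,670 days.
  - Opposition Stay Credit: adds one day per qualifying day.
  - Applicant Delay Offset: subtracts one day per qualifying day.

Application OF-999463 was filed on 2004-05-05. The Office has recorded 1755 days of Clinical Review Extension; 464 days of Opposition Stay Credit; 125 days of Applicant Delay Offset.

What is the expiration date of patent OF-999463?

Base term: filing date + 16 years → 5 May 2020.
Clinical Review Extension: 1755 days claimed exceeds the 1670-day cap, so +1670 days → 30 November 2024.
Opposition Stay Credit: +464 days → 9 March 2026.
Applicant Delay Offset: −125 days → 4 November 2025.

2025-11-04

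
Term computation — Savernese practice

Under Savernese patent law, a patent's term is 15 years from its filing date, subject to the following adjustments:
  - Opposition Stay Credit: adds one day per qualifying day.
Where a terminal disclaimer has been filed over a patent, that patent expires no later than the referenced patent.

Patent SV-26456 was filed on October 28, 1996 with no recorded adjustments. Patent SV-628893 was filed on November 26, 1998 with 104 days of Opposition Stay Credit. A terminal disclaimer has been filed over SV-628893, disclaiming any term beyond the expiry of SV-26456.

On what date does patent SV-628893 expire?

Natural term of SV-628893:
  Base: filing + 15 years → 26 November 2013.
  Opposition Stay Credit: +104 days → 10 March 2014.
Expiry of referenced patent SV-26456:
  Base: filing + 15 years → 28 October 2011.
Terminal disclaimer: SV-628893 expires on the earlier of 10 March 2014 and 28 October 2011.

October 28, 2011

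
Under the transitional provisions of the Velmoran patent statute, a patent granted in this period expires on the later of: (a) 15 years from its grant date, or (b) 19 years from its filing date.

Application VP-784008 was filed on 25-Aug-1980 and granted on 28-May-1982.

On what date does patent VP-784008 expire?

(a) grant + 15 years → 28 May 1997.
(b) filing + 19 years → 25 August 1999.
Later of the two: 25 August 1999.

August 25, 1999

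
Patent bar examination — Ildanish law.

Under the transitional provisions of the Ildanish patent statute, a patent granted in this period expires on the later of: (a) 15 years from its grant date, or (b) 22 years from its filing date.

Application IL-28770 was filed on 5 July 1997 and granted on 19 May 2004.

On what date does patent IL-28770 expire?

(a) grant + 15 years → 19 May 2019.
(b) filing + 22 years → 5 July 2019.
Later of the two: 5 July 2019.

2019-07-05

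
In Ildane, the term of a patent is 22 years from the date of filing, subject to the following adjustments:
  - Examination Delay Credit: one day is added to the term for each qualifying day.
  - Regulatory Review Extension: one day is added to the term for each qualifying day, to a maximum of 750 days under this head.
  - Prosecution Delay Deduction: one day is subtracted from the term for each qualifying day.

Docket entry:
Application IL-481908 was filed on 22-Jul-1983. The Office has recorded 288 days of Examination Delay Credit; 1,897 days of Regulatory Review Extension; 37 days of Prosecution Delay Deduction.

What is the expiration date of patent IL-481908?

2008-04-18

Base term: filing date + 22 years → 22 July 2005.
Examination Delay Credit: +288 days → 6 May 2006.
Regulatory Review Extension: 1897 days claimed exceeds the 750-day cap, so +750 days → 25 May 2008.
Prosecution Delay Deduction: −37 days → 18 April 2008.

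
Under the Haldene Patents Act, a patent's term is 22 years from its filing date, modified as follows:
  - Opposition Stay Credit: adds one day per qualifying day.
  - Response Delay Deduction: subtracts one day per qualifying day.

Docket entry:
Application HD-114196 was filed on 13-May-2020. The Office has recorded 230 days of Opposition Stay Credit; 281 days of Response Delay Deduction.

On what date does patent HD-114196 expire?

2042-03-23

Base term: filing date + 22 years → 13 May 2042.
Opposition Stay Credit: +230 days → 29 December 2042.
Response Delay Deduction: −281 days → 23 March 2042.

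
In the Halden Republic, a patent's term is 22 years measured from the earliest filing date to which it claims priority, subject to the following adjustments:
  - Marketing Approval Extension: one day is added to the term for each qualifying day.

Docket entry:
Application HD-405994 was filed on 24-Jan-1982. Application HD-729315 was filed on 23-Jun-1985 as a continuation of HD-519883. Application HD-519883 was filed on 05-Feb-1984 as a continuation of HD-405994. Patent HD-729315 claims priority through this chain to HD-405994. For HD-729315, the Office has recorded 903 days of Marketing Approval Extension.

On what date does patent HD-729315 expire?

2006-07-15

Earliest priority filing: 24 January 1982.
Base term: 24 January 1982 + 22 years → 24 January 2004.
Marketing Approval Extension: +903 days → 15 July 2006.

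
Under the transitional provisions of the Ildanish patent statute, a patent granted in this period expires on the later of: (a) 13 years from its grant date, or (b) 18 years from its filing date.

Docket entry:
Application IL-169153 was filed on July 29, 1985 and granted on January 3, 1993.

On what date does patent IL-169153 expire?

(a) grant + 13 years → 3 January 2006.
(b) filing + 18 years → 29 July 2003.
Later of the two: 3 January 2006.

January 3, 2006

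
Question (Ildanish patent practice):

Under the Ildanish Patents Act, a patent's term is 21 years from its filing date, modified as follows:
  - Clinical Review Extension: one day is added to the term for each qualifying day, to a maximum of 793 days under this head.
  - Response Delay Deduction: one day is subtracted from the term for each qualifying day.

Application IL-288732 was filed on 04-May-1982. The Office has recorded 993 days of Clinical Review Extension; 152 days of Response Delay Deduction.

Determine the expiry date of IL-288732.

Base term: filing date + 21 years → 4 May 2003.
Clinical Review Extension: 993 days claimed exceeds the 793-day cap, so +793 days → 5 July 2005.
Response Delay Deduction: −152 days → 3 February 2005.

February 3, 2005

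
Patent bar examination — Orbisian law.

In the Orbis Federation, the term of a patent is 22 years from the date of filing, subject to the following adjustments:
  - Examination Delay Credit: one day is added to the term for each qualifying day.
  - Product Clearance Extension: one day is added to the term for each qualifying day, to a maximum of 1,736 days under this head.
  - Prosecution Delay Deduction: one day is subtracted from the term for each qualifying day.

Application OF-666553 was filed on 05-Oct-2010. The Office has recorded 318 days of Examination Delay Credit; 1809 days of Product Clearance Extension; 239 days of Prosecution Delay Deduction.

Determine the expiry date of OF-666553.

September 24, 2037

Base term: filing date + 22 years → 5 October 2032.
Examination Delay Credit: +318 days → 19 August 2033.
Product Clearance Extension: 1809 days claimed exceeds the 1736-day cap, so +1736 days → 21 May 2038.
Prosecution Delay Deduction: −239 days → 24 September 2037.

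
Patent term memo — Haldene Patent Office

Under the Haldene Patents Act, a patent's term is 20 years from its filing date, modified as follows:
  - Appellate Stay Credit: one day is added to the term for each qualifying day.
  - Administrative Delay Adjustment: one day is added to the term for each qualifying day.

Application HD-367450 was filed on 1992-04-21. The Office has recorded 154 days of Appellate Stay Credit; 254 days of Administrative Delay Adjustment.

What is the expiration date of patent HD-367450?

Base term: filing date + 20 years → 21 April 2012.
Appellate Stay Credit: +154 days → 22 September 2012.
Administrative Delay Adjustment: +254 days → 3 June 2013.

June 3, 2013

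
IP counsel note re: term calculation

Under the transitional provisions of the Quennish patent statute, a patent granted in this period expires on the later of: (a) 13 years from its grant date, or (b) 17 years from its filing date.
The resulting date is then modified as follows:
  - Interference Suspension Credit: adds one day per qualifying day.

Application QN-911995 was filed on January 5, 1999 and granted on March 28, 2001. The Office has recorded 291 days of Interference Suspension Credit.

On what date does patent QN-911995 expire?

(a) grant + 13 years → 28 March 2014.
(b) filing + 17 years → 5 January 2016.
Later of the two: 5 January 2016.
Interference Suspension Credit: +291 days → 22 October 2016.

October 22, 2016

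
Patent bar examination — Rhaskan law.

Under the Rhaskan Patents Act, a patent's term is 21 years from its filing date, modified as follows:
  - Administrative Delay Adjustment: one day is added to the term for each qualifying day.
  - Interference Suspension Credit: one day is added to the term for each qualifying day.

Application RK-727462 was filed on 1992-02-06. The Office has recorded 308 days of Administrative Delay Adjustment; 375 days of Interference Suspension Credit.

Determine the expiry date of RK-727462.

December 21, 2014

Base term: filing date + 21 years → 6 February 2013.
Administrative Delay Adjustment: +308 days → 11 December 2013.
Interference Suspension Credit: +375 days → 21 December 2014.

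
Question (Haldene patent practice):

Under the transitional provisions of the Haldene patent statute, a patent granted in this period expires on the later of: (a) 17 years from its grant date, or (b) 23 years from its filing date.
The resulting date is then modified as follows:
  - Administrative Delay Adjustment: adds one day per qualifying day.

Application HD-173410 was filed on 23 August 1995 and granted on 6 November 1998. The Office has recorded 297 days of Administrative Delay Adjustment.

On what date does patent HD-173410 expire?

(a) grant + 17 years → 6 November 2015.
(b) filing + 23 years → 23 August 2018.
Later of the two: 23 August 2018.
Administrative Delay Adjustment: +297 days → 16 June 2019.

2019-06-16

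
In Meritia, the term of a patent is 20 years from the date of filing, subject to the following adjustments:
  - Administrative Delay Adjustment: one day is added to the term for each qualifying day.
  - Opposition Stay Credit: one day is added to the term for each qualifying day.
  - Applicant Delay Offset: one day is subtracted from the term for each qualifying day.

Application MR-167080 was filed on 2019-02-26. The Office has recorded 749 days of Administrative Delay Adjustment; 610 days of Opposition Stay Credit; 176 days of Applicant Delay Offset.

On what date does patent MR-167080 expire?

May 24, 2042

Base term: filing date + 20 years → 26 February 2039.
Administrative Delay Adjustment: +749 days → 16 March 2041.
Opposition Stay Credit: +610 days → 16 November 2042.
Applicant Delay Offset: −176 days → 24 May 2042.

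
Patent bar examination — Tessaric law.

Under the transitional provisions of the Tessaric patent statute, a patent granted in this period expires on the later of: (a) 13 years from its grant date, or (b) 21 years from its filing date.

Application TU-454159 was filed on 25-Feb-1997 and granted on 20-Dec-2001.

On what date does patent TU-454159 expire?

February 25, 2018

(a) grant + 13 years → 20 December 2014.
(b) filing + 21 years → 25 February 2018.
Later of the two: 25 February 2018.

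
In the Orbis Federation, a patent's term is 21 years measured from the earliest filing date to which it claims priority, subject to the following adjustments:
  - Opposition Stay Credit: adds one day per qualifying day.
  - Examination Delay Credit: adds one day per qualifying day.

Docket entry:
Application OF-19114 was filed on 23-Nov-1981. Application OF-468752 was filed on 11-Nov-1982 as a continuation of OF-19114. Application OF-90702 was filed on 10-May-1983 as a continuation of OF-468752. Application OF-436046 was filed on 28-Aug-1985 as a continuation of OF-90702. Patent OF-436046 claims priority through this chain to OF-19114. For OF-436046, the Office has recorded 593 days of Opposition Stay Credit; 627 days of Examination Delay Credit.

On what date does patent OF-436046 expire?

Earliest priority filing: 23 November 1981.
Base term: 23 November 1981 + 21 years → 23 November 2002.
Opposition Stay Credit: +593 days → 8 July 2004.
Examination Delay Credit: +627 days → 27 March 2006.

March 27, 2006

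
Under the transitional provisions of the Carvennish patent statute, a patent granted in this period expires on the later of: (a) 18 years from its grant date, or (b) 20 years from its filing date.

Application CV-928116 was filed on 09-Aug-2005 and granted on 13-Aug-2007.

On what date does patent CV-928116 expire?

2025-08-13

(a) grant + 18 years → 13 August 2025.
(b) filing + 20 years → 9 August 2025.
Later of the two: 13 August 2025.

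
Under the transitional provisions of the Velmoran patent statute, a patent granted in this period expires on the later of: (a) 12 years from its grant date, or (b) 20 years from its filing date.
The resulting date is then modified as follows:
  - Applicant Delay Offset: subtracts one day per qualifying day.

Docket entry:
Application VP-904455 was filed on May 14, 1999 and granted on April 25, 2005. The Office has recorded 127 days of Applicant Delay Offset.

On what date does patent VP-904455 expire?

(a) grant + 12 years → 25 April 2017.
(b) filing + 20 years → 14 May 2019.
Later of the two: 14 May 2019.
Applicant Delay Offset: −127 days → 7 January 2019.

January 7, 2019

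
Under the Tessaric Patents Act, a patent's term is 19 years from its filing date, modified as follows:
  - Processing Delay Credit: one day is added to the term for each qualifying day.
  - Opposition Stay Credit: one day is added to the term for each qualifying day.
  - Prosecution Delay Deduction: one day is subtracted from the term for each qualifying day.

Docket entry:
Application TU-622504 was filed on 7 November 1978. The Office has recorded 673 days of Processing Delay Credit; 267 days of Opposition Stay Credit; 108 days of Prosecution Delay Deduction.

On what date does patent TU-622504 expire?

Base term: filing date + 19 years → 7 November 1997.
Processing Delay Credit: +673 days → 11 September 1999.
Opposition Stay Credit: +267 days → 4 June 2000.
Prosecution Delay Deduction: −108 days → 17 February 2000.

2000-02-17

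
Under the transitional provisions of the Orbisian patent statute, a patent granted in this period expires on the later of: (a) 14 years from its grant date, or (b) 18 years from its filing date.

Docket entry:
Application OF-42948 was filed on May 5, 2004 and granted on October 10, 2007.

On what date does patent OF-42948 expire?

2022-05-05

(a) grant + 14 years → 10 October 2021.
(b) filing + 18 years → 5 May 2022.
Later of the two: 5 May 2022.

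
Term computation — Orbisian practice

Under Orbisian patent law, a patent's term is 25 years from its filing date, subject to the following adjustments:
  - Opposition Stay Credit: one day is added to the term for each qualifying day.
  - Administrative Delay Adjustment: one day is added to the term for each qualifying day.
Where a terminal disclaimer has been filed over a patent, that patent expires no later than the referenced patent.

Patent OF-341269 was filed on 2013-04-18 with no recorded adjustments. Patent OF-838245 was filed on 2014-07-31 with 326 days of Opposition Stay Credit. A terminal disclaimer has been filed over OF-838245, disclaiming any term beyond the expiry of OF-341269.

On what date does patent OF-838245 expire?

Natural term of OF-838245:
  Base: filing + 25 years → 31 July 2039.
  Opposition Stay Credit: +326 days → 21 June 2040.
Expiry of referenced patent OF-341269:
  Base: filing + 25 years → 18 April 2038.
Terminal disclaimer: OF-838245 expires on the earlier of 21 June 2040 and 18 April 2038.

April 18, 2038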